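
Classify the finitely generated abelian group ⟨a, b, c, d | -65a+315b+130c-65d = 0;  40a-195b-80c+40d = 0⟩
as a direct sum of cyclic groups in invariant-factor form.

rank_ℚ(R)=2; free=4−2=2
SNF(R) diag = [5, 15] → torsion [5, 15]

Answer: M ≅ ℤ^2 ⊕ ℤ/5 ⊕ ℤ/15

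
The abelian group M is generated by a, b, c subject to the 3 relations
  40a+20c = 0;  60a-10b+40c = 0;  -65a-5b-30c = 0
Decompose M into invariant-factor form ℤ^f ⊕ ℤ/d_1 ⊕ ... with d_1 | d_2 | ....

Answer: M ≅ ℤ/5 ⊕ ℤ/10 ⊕ ℤ/20

Derivation:
rank_ℚ(R)=3; free=3−3=0
SNF(R) diag = [5, 10, 20] → torsion [5, 10, 20]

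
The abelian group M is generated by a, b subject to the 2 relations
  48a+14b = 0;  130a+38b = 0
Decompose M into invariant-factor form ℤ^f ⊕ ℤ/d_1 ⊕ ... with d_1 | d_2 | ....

Answer: M ≅ ℤ/2 ⊕ ℤ/2

Derivation:
rank_ℚ(R)=2; free=2−2=0
SNF(R) diag = [2, 2] → torsion [2, 2]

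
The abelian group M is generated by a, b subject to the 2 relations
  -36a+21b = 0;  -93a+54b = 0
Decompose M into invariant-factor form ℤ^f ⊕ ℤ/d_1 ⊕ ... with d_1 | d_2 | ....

rank_ℚ(R)=2; free=2−2=0
SNF(R) diag = [3, 3] → torsion [3, 3]

Answer: M ≅ ℤ/3 ⊕ ℤ/3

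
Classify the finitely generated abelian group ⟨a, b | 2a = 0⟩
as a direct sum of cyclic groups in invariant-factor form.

rank_ℚ(R)=1; free=2−1=1
SNF(R) diag = [2] → torsion [2]

Answer: M ≅ ℤ^1 ⊕ ℤ/2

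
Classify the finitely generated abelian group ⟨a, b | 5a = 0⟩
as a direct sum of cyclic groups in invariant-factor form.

rank_ℚ(R)=1; free=2−1=1
SNF(R) diag = [5] → torsion [5]

Answer: M ≅ ℤ^1 ⊕ ℤ/5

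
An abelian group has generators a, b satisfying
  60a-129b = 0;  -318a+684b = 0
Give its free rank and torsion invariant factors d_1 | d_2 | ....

rank_ℚ(R)=2; free=2−2=0
SNF(R) diag = [3, 6] → torsion [3, 6]

Answer: M ≅ ℤ/3 ⊕ ℤ/6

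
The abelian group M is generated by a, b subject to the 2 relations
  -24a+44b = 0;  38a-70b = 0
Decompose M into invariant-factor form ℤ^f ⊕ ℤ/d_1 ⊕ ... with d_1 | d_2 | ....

Answer: M ≅ ℤ/2 ⊕ ℤ/4

Derivation:
rank_ℚ(R)=2; free=2−2=0
SNF(R) diag = [2, 4] → torsion [2, 4]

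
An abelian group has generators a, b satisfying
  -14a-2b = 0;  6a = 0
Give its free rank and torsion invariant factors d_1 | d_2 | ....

Answer: M ≅ ℤ/2 ⊕ ℤ/6

Derivation:
rank_ℚ(R)=2; free=2−2=0
SNF(R) diag = [2, 6] → torsion [2, 6]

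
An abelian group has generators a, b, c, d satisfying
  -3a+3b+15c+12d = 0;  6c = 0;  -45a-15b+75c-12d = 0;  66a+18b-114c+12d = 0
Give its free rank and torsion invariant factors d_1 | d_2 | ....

rank_ℚ(R)=4; free=4−4=0
SNF(R) diag = [3, 6, 12, 36] → torsion [3, 6, 12, 36]

Answer: M ≅ ℤ/3 ⊕ ℤ/6 ⊕ ℤ/12 ⊕ ℤ/36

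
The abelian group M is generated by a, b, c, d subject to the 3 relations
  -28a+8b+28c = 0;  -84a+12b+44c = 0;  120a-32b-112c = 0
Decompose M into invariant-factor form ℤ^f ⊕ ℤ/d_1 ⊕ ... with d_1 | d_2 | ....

rank_ℚ(R)=3; free=4−3=1
SNF(R) diag = [4, 4, 8] → torsion [4, 4, 8]

Answer: M ≅ ℤ^1 ⊕ ℤ/4 ⊕ ℤ/4 ⊕ ℤ/8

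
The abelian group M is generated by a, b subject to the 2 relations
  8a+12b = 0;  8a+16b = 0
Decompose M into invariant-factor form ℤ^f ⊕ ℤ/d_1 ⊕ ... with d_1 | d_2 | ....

Answer: M ≅ ℤ/4 ⊕ ℤ/8

Derivation:
rank_ℚ(R)=2; free=2−2=0
SNF(R) diag = [4, 8] → torsion [4, 8]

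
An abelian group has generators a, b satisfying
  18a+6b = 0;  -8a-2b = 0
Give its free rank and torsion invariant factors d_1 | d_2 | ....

rank_ℚ(R)=2; free=2−2=0
SNF(R) diag = [2, 6] → torsion [2, 6]

Answer: M ≅ ℤ/2 ⊕ ℤ/6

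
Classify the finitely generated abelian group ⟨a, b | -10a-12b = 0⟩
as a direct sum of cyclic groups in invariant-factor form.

Answer: M ≅ ℤ^1 ⊕ ℤ/2

Derivation:
rank_ℚ(R)=1; free=2−1=1
SNF(R) diag = [2] → torsion [2]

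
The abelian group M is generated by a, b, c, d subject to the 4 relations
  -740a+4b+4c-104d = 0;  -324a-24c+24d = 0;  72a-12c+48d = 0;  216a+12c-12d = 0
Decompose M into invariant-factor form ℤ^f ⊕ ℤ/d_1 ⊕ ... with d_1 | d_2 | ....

rank_ℚ(R)=4; free=4−4=0
SNF(R) diag = [4, 12, 36, 108] → torsion [4, 12, 36, 108]

Answer: M ≅ ℤ/4 ⊕ ℤ/12 ⊕ ℤ/36 ⊕ ℤ/108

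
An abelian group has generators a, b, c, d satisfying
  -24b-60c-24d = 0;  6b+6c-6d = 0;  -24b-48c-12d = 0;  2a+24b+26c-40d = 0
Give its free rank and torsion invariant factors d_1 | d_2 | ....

rank_ℚ(R)=4; free=4−4=0
SNF(R) diag = [2, 6, 12, 12] → torsion [2, 6, 12, 12]

Answer: M ≅ ℤ/2 ⊕ ℤ/6 ⊕ ℤ/12 ⊕ ℤ/12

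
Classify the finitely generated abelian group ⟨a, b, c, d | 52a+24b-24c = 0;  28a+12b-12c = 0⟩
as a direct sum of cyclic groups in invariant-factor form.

rank_ℚ(R)=2; free=4−2=2
SNF(R) diag = [4, 12] → torsion [4, 12]

Answer: M ≅ ℤ^2 ⊕ ℤ/4 ⊕ ℤ/12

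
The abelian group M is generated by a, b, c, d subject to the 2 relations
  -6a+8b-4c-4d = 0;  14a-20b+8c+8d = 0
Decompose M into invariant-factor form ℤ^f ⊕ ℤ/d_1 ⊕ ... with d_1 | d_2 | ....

Answer: M ≅ ℤ^2 ⊕ ℤ/2 ⊕ ℤ/4

Derivation:
rank_ℚ(R)=2; free=4−2=2
SNF(R) diag = [2, 4] → torsion [2, 4]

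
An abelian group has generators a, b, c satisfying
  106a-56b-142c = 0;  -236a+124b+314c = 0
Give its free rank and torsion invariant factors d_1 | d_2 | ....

rank_ℚ(R)=2; free=3−2=1
SNF(R) diag = [2, 6] → torsion [2, 6]

Answer: M ≅ ℤ^1 ⊕ ℤ/2 ⊕ ℤ/6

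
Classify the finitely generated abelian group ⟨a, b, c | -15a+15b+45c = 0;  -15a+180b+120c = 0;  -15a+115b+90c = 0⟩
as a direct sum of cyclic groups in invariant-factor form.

Answer: M ≅ ℤ/5 ⊕ ℤ/15 ⊕ ℤ/15

Derivation:
rank_ℚ(R)=3; free=3−3=0
SNF(R) diag = [5, 15, 15] → torsion [5, 15, 15]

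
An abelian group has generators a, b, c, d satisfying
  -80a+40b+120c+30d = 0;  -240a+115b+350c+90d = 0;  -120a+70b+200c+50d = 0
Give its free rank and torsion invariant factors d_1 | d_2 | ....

rank_ℚ(R)=3; free=4−3=1
SNF(R) diag = [5, 10, 20] → torsion [5, 10, 20]

Answer: M ≅ ℤ^1 ⊕ ℤ/5 ⊕ ℤ/10 ⊕ ℤ/20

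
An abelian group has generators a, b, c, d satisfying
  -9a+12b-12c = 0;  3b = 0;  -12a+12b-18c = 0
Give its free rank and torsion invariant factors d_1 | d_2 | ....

Answer: M ≅ ℤ^1 ⊕ ℤ/3 ⊕ ℤ/3 ⊕ ℤ/6

Derivation:
rank_ℚ(R)=3; free=4−3=1
SNF(R) diag = [3, 3, 6] → torsion [3, 3, 6]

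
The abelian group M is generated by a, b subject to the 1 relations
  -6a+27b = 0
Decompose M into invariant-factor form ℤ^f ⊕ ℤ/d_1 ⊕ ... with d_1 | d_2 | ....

rank_ℚ(R)=1; free=2−1=1
SNF(R) diag = [3] → torsion [3]

Answer: M ≅ ℤ^1 ⊕ ℤ/3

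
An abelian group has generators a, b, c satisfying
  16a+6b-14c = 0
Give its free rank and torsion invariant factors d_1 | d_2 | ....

Answer: M ≅ ℤ^2 ⊕ ℤ/2

Derivation:
rank_ℚ(R)=1; free=3−1=2
SNF(R) diag = [2] → torsion [2]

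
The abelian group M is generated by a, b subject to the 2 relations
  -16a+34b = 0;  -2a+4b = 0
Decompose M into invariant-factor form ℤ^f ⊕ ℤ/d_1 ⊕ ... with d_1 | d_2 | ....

Answer: M ≅ ℤ/2 ⊕ ℤ/2

Derivation:
rank_ℚ(R)=2; free=2−2=0
SNF(R) diag = [2, 2] → torsion [2, 2]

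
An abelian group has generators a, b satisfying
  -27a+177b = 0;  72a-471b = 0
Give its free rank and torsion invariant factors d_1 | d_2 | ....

Answer: M ≅ ℤ/3 ⊕ ℤ/9

Derivation:
rank_ℚ(R)=2; free=2−2=0
SNF(R) diag = [3, 9] → torsion [3, 9]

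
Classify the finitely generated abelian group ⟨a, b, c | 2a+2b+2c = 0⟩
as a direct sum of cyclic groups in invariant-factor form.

Answer: M ≅ ℤ^2 ⊕ ℤ/2

Derivation:
rank_ℚ(R)=1; free=3−1=2
SNF(R) diag = [2] → torsion [2]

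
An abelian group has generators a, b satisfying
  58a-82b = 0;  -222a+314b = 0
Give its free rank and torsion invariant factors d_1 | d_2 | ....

rank_ℚ(R)=2; free=2−2=0
SNF(R) diag = [2, 4] → torsion [2, 4]

Answer: M ≅ ℤ/2 ⊕ ℤ/4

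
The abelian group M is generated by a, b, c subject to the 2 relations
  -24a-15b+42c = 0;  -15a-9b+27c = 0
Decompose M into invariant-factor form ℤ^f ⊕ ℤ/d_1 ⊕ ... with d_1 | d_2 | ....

Answer: M ≅ ℤ^1 ⊕ ℤ/3 ⊕ ℤ/3

Derivation:
rank_ℚ(R)=2; free=3−2=1
SNF(R) diag = [3, 3] → torsion [3, 3]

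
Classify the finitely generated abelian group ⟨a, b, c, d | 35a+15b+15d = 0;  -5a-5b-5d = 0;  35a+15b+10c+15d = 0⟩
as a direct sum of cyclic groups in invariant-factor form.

rank_ℚ(R)=3; free=4−3=1
SNF(R) diag = [5, 10, 20] → torsion [5, 10, 20]

Answer: M ≅ ℤ^1 ⊕ ℤ/5 ⊕ ℤ/10 ⊕ ℤ/20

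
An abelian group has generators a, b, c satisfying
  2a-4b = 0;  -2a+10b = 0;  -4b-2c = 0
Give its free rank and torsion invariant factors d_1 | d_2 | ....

rank_ℚ(R)=3; free=3−3=0
SNF(R) diag = [2, 2, 6] → torsion [2, 2, 6]

Answer: M ≅ ℤ/2 ⊕ ℤ/2 ⊕ ℤ/6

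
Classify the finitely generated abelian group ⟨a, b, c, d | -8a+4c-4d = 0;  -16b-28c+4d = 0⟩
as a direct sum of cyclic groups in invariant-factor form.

Answer: M ≅ ℤ^2 ⊕ ℤ/4 ⊕ ℤ/8

Derivation:
rank_ℚ(R)=2; free=4−2=2
SNF(R) diag = [4, 8] → torsion [4, 8]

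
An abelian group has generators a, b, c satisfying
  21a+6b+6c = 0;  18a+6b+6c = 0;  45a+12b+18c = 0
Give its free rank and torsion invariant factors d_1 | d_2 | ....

Answer: M ≅ ℤ/3 ⊕ ℤ/6 ⊕ ℤ/6

Derivation:
rank_ℚ(R)=3; free=3−3=0
SNF(R) diag = [3, 6, 6] → torsion [3, 6, 6]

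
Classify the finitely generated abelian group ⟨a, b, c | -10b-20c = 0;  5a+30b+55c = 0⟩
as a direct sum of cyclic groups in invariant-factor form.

Answer: M ≅ ℤ^1 ⊕ ℤ/5 ⊕ ℤ/10

Derivation:
rank_ℚ(R)=2; free=3−2=1
SNF(R) diag = [5, 10] → torsion [5, 10]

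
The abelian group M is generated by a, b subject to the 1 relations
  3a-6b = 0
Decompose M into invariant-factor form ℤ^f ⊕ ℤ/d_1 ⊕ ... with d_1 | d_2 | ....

Answer: M ≅ ℤ^1 ⊕ ℤ/3

Derivation:
rank_ℚ(R)=1; free=2−1=1
SNF(R) diag = [3] → torsion [3]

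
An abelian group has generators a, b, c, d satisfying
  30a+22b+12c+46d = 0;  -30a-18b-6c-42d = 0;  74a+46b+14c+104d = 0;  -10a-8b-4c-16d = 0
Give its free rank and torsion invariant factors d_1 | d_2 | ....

Answer: M ≅ ℤ/2 ⊕ ℤ/2 ⊕ ℤ/6 ⊕ ℤ/6

Derivation:
rank_ℚ(R)=4; free=4−4=0
SNF(R) diag = [2, 2, 6, 6] → torsion [2, 2, 6, 6]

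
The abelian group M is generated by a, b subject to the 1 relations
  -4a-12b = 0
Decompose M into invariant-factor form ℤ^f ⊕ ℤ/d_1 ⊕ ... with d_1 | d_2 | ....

Answer: M ≅ ℤ^1 ⊕ ℤ/4

Derivation:
rank_ℚ(R)=1; free=2−1=1
SNF(R) diag = [4] → torsion [4]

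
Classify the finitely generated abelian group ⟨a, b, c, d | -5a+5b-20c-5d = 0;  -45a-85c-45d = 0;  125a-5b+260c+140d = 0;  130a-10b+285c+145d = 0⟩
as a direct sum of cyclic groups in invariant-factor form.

rank_ℚ(R)=4; free=4−4=0
SNF(R) diag = [5, 5, 15, 45] → torsion [5, 5, 15, 45]

Answer: M ≅ ℤ/5 ⊕ ℤ/5 ⊕ ℤ/15 ⊕ ℤ/45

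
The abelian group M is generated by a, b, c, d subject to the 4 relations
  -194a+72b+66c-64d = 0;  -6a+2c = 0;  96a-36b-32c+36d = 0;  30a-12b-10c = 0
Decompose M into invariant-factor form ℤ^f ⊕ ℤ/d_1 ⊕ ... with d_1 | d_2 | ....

rank_ℚ(R)=4; free=4−4=0
SNF(R) diag = [2, 4, 12, 36] → torsion [2, 4, 12, 36]

Answer: M ≅ ℤ/2 ⊕ ℤ/4 ⊕ ℤ/12 ⊕ ℤ/36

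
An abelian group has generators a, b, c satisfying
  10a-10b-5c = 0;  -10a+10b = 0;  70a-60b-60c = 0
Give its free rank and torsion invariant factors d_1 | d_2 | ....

Answer: M ≅ ℤ/5 ⊕ ℤ/10 ⊕ ℤ/10

Derivation:
rank_ℚ(R)=3; free=3−3=0
SNF(R) diag = [5, 10, 10] → torsion [5, 10, 10]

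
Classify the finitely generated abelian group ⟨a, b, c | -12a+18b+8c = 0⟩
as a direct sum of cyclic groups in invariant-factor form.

Answer: M ≅ ℤ^2 ⊕ ℤ/2

Derivation:
rank_ℚ(R)=1; free=3−1=2
SNF(R) diag = [2] → torsion [2]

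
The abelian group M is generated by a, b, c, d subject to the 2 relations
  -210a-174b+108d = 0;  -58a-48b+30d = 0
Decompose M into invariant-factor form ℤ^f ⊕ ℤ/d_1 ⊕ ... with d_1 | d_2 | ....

rank_ℚ(R)=2; free=4−2=2
SNF(R) diag = [2, 6] → torsion [2, 6]

Answer: M ≅ ℤ^2 ⊕ ℤ/2 ⊕ ℤ/6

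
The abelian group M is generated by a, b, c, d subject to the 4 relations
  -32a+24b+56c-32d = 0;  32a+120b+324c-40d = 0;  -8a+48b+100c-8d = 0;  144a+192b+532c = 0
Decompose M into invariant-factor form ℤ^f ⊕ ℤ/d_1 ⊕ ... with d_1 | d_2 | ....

Answer: M ≅ ℤ/4 ⊕ ℤ/8 ⊕ ℤ/24 ⊕ ℤ/72

Derivation:
rank_ℚ(R)=4; free=4−4=0
SNF(R) diag = [4, 8, 24, 72] → torsion [4, 8, 24, 72]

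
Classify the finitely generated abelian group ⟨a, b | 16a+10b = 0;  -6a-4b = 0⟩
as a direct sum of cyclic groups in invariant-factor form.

Answer: M ≅ ℤ/2 ⊕ ℤ/2

Derivation:
rank_ℚ(R)=2; free=2−2=0
SNF(R) diag = [2, 2] → torsion [2, 2]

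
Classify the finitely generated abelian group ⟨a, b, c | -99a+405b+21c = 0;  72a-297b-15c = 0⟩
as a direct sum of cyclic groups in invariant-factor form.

rank_ℚ(R)=2; free=3−2=1
SNF(R) diag = [3, 9] → torsion [3, 9]

Answer: M ≅ ℤ^1 ⊕ ℤ/3 ⊕ ℤ/9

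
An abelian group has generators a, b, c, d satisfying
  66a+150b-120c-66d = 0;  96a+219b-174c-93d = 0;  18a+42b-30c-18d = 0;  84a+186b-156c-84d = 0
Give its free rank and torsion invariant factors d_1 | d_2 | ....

Answer: M ≅ ℤ/3 ⊕ ℤ/6 ⊕ ℤ/6 ⊕ ℤ/18

Derivation:
rank_ℚ(R)=4; free=4−4=0
SNF(R) diag = [3, 6, 6, 18] → torsion [3, 6, 6, 18]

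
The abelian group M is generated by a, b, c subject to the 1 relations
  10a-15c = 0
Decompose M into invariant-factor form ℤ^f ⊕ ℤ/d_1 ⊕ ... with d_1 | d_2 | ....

rank_ℚ(R)=1; free=3−1=2
SNF(R) diag = [5] → torsion [5]

Answer: M ≅ ℤ^2 ⊕ ℤ/5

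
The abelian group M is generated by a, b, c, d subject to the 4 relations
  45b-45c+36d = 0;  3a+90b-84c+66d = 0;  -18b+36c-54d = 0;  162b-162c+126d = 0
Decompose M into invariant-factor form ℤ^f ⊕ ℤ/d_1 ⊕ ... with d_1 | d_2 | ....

rank_ℚ(R)=4; free=4−4=0
SNF(R) diag = [3, 9, 18, 18] → torsion [3, 9, 18, 18]

Answer: M ≅ ℤ/3 ⊕ ℤ/9 ⊕ ℤ/18 ⊕ ℤ/18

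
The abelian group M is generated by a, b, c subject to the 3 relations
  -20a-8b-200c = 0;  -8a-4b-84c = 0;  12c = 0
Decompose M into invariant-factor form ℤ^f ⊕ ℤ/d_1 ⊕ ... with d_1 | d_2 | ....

Answer: M ≅ ℤ/4 ⊕ ℤ/4 ⊕ ℤ/12

Derivation:
rank_ℚ(R)=3; free=3−3=0
SNF(R) diag = [4, 4, 12] → torsion [4, 4, 12]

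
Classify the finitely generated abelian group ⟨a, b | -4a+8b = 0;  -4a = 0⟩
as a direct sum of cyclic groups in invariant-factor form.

rank_ℚ(R)=2; free=2−2=0
SNF(R) diag = [4, 8] → torsion [4, 8]

Answer: M ≅ ℤ/4 ⊕ ℤ/8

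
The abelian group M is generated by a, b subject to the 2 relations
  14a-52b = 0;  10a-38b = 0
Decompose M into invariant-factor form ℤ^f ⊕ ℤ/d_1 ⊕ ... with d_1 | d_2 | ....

Answer: M ≅ ℤ/2 ⊕ ℤ/6

Derivation:
rank_ℚ(R)=2; free=2−2=0
SNF(R) diag = [2, 6] → torsion [2, 6]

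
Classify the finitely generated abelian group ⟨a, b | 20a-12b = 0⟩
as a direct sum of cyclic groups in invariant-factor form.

rank_ℚ(R)=1; free=2−1=1
SNF(R) diag = [4] → torsion [4]

Answer: M ≅ ℤ^1 ⊕ ℤ/4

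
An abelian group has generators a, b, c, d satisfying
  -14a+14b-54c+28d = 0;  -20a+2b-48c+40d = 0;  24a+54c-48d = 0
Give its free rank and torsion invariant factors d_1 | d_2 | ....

rank_ℚ(R)=3; free=4−3=1
SNF(R) diag = [2, 6, 6] → torsion [2, 6, 6]

Answer: M ≅ ℤ^1 ⊕ ℤ/2 ⊕ ℤ/6 ⊕ ℤ/6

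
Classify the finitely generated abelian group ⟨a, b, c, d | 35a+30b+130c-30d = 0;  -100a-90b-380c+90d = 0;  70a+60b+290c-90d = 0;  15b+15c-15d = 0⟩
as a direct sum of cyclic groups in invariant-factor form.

rank_ℚ(R)=4; free=4−4=0
SNF(R) diag = [5, 15, 30, 30] → torsion [5, 15, 30, 30]

Answer: M ≅ ℤ/5 ⊕ ℤ/15 ⊕ ℤ/30 ⊕ ℤ/30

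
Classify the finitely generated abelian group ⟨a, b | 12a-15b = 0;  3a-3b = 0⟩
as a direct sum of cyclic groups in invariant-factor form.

Answer: M ≅ ℤ/3 ⊕ ℤ/3

Derivation:
rank_ℚ(R)=2; free=2−2=0
SNF(R) diag = [3, 3] → torsion [3, 3]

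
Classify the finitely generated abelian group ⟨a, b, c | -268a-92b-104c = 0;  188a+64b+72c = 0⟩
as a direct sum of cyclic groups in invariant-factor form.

rank_ℚ(R)=2; free=3−2=1
SNF(R) diag = [4, 4] → torsion [4, 4]

Answer: M ≅ ℤ^1 ⊕ ℤ/4 ⊕ ℤ/4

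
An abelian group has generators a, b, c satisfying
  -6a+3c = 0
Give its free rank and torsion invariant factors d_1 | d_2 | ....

Answer: M ≅ ℤ^2 ⊕ ℤ/3

Derivation:
rank_ℚ(R)=1; free=3−1=2
SNF(R) diag = [3] → torsion [3]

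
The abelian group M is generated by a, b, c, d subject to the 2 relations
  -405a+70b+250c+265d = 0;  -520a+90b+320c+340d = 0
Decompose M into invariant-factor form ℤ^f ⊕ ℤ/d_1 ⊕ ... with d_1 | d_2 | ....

rank_ℚ(R)=2; free=4−2=2
SNF(R) diag = [5, 10] → torsion [5, 10]

Answer: M ≅ ℤ^2 ⊕ ℤ/5 ⊕ ℤ/10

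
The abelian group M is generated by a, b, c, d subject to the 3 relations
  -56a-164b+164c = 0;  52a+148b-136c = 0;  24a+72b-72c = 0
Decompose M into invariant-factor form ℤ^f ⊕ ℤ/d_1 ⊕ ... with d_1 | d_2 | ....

Answer: M ≅ ℤ^1 ⊕ ℤ/4 ⊕ ℤ/12 ⊕ ℤ/24

Derivation:
rank_ℚ(R)=3; free=4−3=1
SNF(R) diag = [4, 12, 24] → torsion [4, 12, 24]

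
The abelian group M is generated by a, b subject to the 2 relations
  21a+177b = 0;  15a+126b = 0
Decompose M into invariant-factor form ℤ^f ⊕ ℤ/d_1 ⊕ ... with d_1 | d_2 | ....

rank_ℚ(R)=2; free=2−2=0
SNF(R) diag = [3, 3] → torsion [3, 3]

Answer: M ≅ ℤ/3 ⊕ ℤ/3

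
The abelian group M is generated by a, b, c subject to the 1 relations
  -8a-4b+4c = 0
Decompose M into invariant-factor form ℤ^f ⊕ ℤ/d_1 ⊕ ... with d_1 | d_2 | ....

Answer: M ≅ ℤ^2 ⊕ ℤ/4

Derivation:
rank_ℚ(R)=1; free=3−1=2
SNF(R) diag = [4] → torsion [4]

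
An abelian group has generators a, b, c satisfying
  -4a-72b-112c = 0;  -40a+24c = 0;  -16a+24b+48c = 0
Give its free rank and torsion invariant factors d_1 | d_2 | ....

Answer: M ≅ ℤ/4 ⊕ ℤ/8 ⊕ ℤ/24

Derivation:
rank_ℚ(R)=3; free=3−3=0
SNF(R) diag = [4, 8, 24] → torsion [4, 8, 24]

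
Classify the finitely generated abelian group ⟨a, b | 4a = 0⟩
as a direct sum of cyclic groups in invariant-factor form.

rank_ℚ(R)=1; free=2−1=1
SNF(R) diag = [4] → torsion [4]

Answer: M ≅ ℤ^1 ⊕ ℤ/4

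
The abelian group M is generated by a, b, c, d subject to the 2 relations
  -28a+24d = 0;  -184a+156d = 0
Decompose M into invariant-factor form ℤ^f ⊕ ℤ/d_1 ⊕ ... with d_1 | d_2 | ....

rank_ℚ(R)=2; free=4−2=2
SNF(R) diag = [4, 12] → torsion [4, 12]

Answer: M ≅ ℤ^2 ⊕ ℤ/4 ⊕ ℤ/12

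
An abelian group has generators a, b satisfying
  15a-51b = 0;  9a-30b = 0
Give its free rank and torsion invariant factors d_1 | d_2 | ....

Answer: M ≅ ℤ/3 ⊕ ℤ/3

Derivation:
rank_ℚ(R)=2; free=2−2=0
SNF(R) diag = [3, 3] → torsion [3, 3]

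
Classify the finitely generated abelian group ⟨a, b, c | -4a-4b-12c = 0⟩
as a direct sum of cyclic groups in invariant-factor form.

rank_ℚ(R)=1; free=3−1=2
SNF(R) diag = [4] → torsion [4]

Answer: M ≅ ℤ^2 ⊕ ℤ/4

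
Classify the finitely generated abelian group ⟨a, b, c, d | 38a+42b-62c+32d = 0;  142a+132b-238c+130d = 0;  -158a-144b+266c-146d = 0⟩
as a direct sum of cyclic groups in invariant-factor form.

Answer: M ≅ ℤ^1 ⊕ ℤ/2 ⊕ ℤ/6 ⊕ ℤ/12

Derivation:
rank_ℚ(R)=3; free=4−3=1
SNF(R) diag = [2, 6, 12] → torsion [2, 6, 12]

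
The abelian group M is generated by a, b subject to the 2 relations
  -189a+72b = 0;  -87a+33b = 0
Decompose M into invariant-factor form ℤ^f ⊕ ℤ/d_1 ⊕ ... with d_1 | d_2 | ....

rank_ℚ(R)=2; free=2−2=0
SNF(R) diag = [3, 9] → torsion [3, 9]

Answer: M ≅ ℤ/3 ⊕ ℤ/9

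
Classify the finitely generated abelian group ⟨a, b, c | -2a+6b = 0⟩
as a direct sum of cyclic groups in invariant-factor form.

Answer: M ≅ ℤ^2 ⊕ ℤ/2

Derivation:
rank_ℚ(R)=1; free=3−1=2
SNF(R) diag = [2] → torsion [2]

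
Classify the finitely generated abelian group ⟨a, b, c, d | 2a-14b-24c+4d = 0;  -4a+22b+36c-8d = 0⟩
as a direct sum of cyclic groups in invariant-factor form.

Answer: M ≅ ℤ^2 ⊕ ℤ/2 ⊕ ℤ/6

Derivation:
rank_ℚ(R)=2; free=4−2=2
SNF(R) diag = [2, 6] → torsion [2, 6]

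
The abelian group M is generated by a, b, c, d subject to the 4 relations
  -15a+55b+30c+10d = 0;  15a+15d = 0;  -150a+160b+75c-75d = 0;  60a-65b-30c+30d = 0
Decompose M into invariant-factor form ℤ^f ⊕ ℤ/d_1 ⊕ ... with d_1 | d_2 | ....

Answer: M ≅ ℤ/5 ⊕ ℤ/5 ⊕ ℤ/15 ⊕ ℤ/15

Derivation:
rank_ℚ(R)=4; free=4−4=0
SNF(R) diag = [5, 5, 15, 15] → torsion [5, 5, 15, 15]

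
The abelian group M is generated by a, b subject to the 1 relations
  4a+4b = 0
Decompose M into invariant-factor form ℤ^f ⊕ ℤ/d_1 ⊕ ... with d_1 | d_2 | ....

Answer: M ≅ ℤ^1 ⊕ ℤ/4

Derivation:
rank_ℚ(R)=1; free=2−1=1
SNF(R) diag = [4] → torsion [4]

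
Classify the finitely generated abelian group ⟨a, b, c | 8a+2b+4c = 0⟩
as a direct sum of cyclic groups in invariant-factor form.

rank_ℚ(R)=1; free=3−1=2
SNF(R) diag = [2] → torsion [2]

Answer: M ≅ ℤ^2 ⊕ ℤ/2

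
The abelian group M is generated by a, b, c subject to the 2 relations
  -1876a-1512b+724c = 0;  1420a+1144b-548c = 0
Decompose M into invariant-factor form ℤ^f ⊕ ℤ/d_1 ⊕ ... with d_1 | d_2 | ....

rank_ℚ(R)=2; free=3−2=1
SNF(R) diag = [4, 8] → torsion [4, 8]

Answer: M ≅ ℤ^1 ⊕ ℤ/4 ⊕ ℤ/8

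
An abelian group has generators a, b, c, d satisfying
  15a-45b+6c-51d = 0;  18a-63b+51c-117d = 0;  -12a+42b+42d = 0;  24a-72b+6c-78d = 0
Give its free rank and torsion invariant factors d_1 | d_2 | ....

rank_ℚ(R)=4; free=4−4=0
SNF(R) diag = [3, 3, 6, 18] → torsion [3, 3, 6, 18]

Answer: M ≅ ℤ/3 ⊕ ℤ/3 ⊕ ℤ/6 ⊕ ℤ/18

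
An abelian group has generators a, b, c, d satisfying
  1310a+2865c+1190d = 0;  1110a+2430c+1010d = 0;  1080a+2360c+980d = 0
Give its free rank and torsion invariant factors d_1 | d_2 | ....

Answer: M ≅ ℤ^1 ⊕ ℤ/5 ⊕ ℤ/10 ⊕ ℤ/20

Derivation:
rank_ℚ(R)=3; free=4−3=1
SNF(R) diag = [5, 10, 20] → torsion [5, 10, 20]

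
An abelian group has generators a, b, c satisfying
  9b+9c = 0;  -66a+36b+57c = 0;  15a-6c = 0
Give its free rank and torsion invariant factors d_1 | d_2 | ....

Answer: M ≅ ℤ/3 ⊕ ℤ/9 ⊕ ℤ/27

Derivation:
rank_ℚ(R)=3; free=3−3=0
SNF(R) diag = [3, 9, 27] → torsion [3, 9, 27]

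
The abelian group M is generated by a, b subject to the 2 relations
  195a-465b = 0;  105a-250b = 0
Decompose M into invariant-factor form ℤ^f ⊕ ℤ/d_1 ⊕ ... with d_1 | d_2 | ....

Answer: M ≅ ℤ/5 ⊕ ℤ/15

Derivation:
rank_ℚ(R)=2; free=2−2=0
SNF(R) diag = [5, 15] → torsion [5, 15]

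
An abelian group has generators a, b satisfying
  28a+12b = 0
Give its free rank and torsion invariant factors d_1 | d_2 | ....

Answer: M ≅ ℤ^1 ⊕ ℤ/4

Derivation:
rank_ℚ(R)=1; free=2−1=1
SNF(R) diag = [4] → torsion [4]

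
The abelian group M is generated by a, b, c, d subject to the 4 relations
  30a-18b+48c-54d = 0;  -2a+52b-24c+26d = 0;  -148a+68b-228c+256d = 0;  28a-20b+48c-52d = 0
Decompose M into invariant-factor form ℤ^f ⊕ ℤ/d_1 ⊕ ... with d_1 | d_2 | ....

Answer: M ≅ ℤ/2 ⊕ ℤ/6 ⊕ ℤ/12 ⊕ ℤ/24

Derivation:
rank_ℚ(R)=4; free=4−4=0
SNF(R) diag = [2, 6, 12, 24] → torsion [2, 6, 12, 24]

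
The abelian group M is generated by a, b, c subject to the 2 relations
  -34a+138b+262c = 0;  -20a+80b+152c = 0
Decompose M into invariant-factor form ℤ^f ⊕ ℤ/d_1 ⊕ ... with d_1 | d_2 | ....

rank_ℚ(R)=2; free=3−2=1
SNF(R) diag = [2, 4] → torsion [2, 4]

Answer: M ≅ ℤ^1 ⊕ ℤ/2 ⊕ ℤ/4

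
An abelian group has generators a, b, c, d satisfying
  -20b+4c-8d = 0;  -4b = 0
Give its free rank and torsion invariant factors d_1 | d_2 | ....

Answer: M ≅ ℤ^2 ⊕ ℤ/4 ⊕ ℤ/4

Derivation:
rank_ℚ(R)=2; free=4−2=2
SNF(R) diag = [4, 4] → torsion [4, 4]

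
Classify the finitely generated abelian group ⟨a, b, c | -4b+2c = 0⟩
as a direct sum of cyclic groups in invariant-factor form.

rank_ℚ(R)=1; free=3−1=2
SNF(R) diag = [2] → torsion [2]

Answer: M ≅ ℤ^2 ⊕ ℤ/2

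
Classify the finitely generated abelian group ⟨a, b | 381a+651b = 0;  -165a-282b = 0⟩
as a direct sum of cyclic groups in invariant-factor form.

Answer: M ≅ ℤ/3 ⊕ ℤ/9

Derivation:
rank_ℚ(R)=2; free=2−2=0
SNF(R) diag = [3, 9] → torsion [3, 9]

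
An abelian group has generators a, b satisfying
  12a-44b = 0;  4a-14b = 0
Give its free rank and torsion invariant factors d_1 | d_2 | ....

Answer: M ≅ ℤ/2 ⊕ ℤ/4

Derivation:
rank_ℚ(R)=2; free=2−2=0
SNF(R) diag = [2, 4] → torsion [2, 4]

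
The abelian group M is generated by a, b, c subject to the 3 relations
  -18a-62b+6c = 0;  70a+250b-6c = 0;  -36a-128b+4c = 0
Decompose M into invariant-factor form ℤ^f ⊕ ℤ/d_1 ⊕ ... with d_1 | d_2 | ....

Answer: M ≅ ℤ/2 ⊕ ℤ/4 ⊕ ℤ/4

Derivation:
rank_ℚ(R)=3; free=3−3=0
SNF(R) diag = [2, 4, 4] → torsion [2, 4, 4]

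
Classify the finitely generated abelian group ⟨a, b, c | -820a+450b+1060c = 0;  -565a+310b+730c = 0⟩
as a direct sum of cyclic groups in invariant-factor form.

Answer: M ≅ ℤ^1 ⊕ ℤ/5 ⊕ ℤ/10

Derivation:
rank_ℚ(R)=2; free=3−2=1
SNF(R) diag = [5, 10] → torsion [5, 10]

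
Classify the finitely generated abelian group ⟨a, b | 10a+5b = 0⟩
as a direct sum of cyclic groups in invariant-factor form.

rank_ℚ(R)=1; free=2−1=1
SNF(R) diag = [5] → torsion [5]

Answer: M ≅ ℤ^1 ⊕ ℤ/5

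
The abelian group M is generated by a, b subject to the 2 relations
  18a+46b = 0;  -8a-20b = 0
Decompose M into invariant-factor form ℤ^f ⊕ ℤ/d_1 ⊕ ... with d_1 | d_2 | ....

rank_ℚ(R)=2; free=2−2=0
SNF(R) diag = [2, 4] → torsion [2, 4]

Answer: M ≅ ℤ/2 ⊕ ℤ/4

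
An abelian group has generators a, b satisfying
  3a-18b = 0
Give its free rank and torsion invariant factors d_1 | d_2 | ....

rank_ℚ(R)=1; free=2−1=1
SNF(R) diag = [3] → torsion [3]

Answer: M ≅ ℤ^1 ⊕ ℤ/3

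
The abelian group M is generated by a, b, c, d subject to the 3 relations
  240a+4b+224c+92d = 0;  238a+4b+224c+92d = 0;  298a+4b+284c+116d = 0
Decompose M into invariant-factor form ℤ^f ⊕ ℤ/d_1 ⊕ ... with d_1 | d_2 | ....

Answer: M ≅ ℤ^1 ⊕ ℤ/2 ⊕ ℤ/4 ⊕ ℤ/12

Derivation:
rank_ℚ(R)=3; free=4−3=1
SNF(R) diag = [2, 4, 12] → torsion [2, 4, 12]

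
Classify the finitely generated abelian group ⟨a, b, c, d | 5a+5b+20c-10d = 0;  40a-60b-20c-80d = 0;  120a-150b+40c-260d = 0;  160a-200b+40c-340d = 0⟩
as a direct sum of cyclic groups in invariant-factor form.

Answer: M ≅ ℤ/5 ⊕ ℤ/10 ⊕ ℤ/20 ⊕ ℤ/20

Derivation:
rank_ℚ(R)=4; free=4−4=0
SNF(R) diag = [5, 10, 20, 20] → torsion [5, 10, 20, 20]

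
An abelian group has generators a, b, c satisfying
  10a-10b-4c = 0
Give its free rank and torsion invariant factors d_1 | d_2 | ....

rank_ℚ(R)=1; free=3−1=2
SNF(R) diag = [2] → torsion [2]

Answer: M ≅ ℤ^2 ⊕ ℤ/2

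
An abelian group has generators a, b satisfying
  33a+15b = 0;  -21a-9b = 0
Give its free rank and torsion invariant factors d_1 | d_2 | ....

rank_ℚ(R)=2; free=2−2=0
SNF(R) diag = [3, 6] → torsion [3, 6]

Answer: M ≅ ℤ/3 ⊕ ℤ/6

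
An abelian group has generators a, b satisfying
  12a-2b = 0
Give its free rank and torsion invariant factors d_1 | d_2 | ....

Answer: M ≅ ℤ^1 ⊕ ℤ/2

Derivation:
rank_ℚ(R)=1; free=2−1=1
SNF(R) diag = [2] → torsion [2]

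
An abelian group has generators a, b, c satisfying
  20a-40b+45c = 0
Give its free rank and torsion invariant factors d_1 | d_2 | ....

Answer: M ≅ ℤ^2 ⊕ ℤ/5

Derivation:
rank_ℚ(R)=1; free=3−1=2
SNF(R) diag = [5] → torsion [5]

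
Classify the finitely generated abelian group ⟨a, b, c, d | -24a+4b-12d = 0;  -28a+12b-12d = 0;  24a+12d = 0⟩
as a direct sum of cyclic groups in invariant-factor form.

Answer: M ≅ ℤ^1 ⊕ ℤ/4 ⊕ ℤ/4 ⊕ ℤ/12

Derivation:
rank_ℚ(R)=3; free=4−3=1
SNF(R) diag = [4, 4, 12] → torsion [4, 4, 12]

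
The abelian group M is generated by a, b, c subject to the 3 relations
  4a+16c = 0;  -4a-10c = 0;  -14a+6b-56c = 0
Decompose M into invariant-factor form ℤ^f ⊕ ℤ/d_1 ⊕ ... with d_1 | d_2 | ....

rank_ℚ(R)=3; free=3−3=0
SNF(R) diag = [2, 6, 12] → torsion [2, 6, 12]

Answer: M ≅ ℤ/2 ⊕ ℤ/6 ⊕ ℤ/12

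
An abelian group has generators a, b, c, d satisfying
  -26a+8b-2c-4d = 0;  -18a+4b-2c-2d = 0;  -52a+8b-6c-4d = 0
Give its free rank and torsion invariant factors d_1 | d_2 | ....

rank_ℚ(R)=3; free=4−3=1
SNF(R) diag = [2, 2, 6] → torsion [2, 2, 6]

Answer: M ≅ ℤ^1 ⊕ ℤ/2 ⊕ ℤ/2 ⊕ ℤ/6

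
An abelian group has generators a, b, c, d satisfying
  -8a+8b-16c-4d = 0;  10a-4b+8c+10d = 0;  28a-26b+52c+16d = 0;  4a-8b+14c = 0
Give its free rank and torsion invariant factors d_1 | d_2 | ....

Answer: M ≅ ℤ/2 ⊕ ℤ/2 ⊕ ℤ/2 ⊕ ℤ/4

Derivation:
rank_ℚ(R)=4; free=4−4=0
SNF(R) diag = [2, 2, 2, 4] → torsion [2, 2, 2, 4]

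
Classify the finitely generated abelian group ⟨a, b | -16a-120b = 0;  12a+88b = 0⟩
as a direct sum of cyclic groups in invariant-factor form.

rank_ℚ(R)=2; free=2−2=0
SNF(R) diag = [4, 8] → torsion [4, 8]

Answer: M ≅ ℤ/4 ⊕ ℤ/8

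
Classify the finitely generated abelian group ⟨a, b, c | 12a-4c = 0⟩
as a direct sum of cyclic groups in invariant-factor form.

rank_ℚ(R)=1; free=3−1=2
SNF(R) diag = [4] → torsion [4]

Answer: M ≅ ℤ^2 ⊕ ℤ/4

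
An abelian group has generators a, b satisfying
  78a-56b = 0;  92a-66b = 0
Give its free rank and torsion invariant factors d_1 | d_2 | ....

Answer: M ≅ ℤ/2 ⊕ ℤ/2

Derivation:
rank_ℚ(R)=2; free=2−2=0
SNF(R) diag = [2, 2] → torsion [2, 2]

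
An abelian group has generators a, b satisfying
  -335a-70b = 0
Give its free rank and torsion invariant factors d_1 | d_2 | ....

rank_ℚ(R)=1; free=2−1=1
SNF(R) diag = [5] → torsion [5]

Answer: M ≅ ℤ^1 ⊕ ℤ/5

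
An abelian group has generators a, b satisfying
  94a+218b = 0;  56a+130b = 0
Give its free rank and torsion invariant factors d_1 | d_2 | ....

Answer: M ≅ ℤ/2 ⊕ ℤ/6

Derivation:
rank_ℚ(R)=2; free=2−2=0
SNF(R) diag = [2, 6] → torsion [2, 6]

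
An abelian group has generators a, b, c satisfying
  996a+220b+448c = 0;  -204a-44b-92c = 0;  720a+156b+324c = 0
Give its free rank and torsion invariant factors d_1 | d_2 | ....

rank_ℚ(R)=3; free=3−3=0
SNF(R) diag = [4, 12, 12] → torsion [4, 12, 12]

Answer: M ≅ ℤ/4 ⊕ ℤ/12 ⊕ ℤ/12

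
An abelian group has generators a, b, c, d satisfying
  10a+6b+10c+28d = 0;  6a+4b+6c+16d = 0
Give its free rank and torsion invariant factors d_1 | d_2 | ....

Answer: M ≅ ℤ^2 ⊕ ℤ/2 ⊕ ℤ/2

Derivation:
rank_ℚ(R)=2; free=4−2=2
SNF(R) diag = [2, 2] → torsion [2, 2]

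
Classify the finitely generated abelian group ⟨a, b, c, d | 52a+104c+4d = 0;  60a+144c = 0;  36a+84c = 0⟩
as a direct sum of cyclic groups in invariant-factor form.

Answer: M ≅ ℤ^1 ⊕ ℤ/4 ⊕ ℤ/12 ⊕ ℤ/12

Derivation:
rank_ℚ(R)=3; free=4−3=1
SNF(R) diag = [4, 12, 12] → torsion [4, 12, 12]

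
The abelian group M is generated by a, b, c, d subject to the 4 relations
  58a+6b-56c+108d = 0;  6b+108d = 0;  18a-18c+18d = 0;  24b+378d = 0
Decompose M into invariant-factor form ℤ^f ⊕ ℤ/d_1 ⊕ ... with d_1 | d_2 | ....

rank_ℚ(R)=4; free=4−4=0
SNF(R) diag = [2, 6, 18, 54] → torsion [2, 6, 18, 54]

Answer: M ≅ ℤ/2 ⊕ ℤ/6 ⊕ ℤ/18 ⊕ ℤ/54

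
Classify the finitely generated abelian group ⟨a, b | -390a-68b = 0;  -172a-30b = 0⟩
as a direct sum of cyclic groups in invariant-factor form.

rank_ℚ(R)=2; free=2−2=0
SNF(R) diag = [2, 2] → torsion [2, 2]

Answer: M ≅ ℤ/2 ⊕ ℤ/2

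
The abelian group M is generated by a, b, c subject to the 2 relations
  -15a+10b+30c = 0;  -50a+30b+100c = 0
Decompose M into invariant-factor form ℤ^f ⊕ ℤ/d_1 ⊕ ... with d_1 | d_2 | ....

rank_ℚ(R)=2; free=3−2=1
SNF(R) diag = [5, 10] → torsion [5, 10]

Answer: M ≅ ℤ^1 ⊕ ℤ/5 ⊕ ℤ/10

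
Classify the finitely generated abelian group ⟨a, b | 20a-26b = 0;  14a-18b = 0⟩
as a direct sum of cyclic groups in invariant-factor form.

rank_ℚ(R)=2; free=2−2=0
SNF(R) diag = [2, 2] → torsion [2, 2]

Answer: M ≅ ℤ/2 ⊕ ℤ/2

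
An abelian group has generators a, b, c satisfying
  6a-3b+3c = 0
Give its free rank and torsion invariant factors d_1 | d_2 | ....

Answer: M ≅ ℤ^2 ⊕ ℤ/3

Derivation:
rank_ℚ(R)=1; free=3−1=2
SNF(R) diag = [3] → torsion [3]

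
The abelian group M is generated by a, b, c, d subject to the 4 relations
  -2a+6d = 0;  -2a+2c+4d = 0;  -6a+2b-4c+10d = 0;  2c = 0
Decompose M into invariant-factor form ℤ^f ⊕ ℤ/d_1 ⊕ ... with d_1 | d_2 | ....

rank_ℚ(R)=4; free=4−4=0
SNF(R) diag = [2, 2, 2, 2] → torsion [2, 2, 2, 2]

Answer: M ≅ ℤ/2 ⊕ ℤ/2 ⊕ ℤ/2 ⊕ ℤ/2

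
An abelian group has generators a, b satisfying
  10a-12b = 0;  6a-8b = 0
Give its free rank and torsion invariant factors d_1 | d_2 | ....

Answer: M ≅ ℤ/2 ⊕ ℤ/4

Derivation:
rank_ℚ(R)=2; free=2−2=0
SNF(R) diag = [2, 4] → torsion [2, 4]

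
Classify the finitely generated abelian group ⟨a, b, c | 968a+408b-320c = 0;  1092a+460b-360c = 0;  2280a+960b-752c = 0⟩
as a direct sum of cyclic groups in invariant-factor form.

Answer: M ≅ ℤ/4 ⊕ ℤ/8 ⊕ ℤ/16

Derivation:
rank_ℚ(R)=3; free=3−3=0
SNF(R) diag = [4, 8, 16] → torsion [4, 8, 16]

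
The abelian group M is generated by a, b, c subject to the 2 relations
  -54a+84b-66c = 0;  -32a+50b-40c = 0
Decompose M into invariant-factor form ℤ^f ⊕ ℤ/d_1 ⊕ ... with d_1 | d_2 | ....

rank_ℚ(R)=2; free=3−2=1
SNF(R) diag = [2, 6] → torsion [2, 6]

Answer: M ≅ ℤ^1 ⊕ ℤ/2 ⊕ ℤ/6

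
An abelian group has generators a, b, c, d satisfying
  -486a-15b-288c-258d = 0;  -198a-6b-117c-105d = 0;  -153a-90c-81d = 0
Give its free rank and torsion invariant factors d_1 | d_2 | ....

rank_ℚ(R)=3; free=4−3=1
SNF(R) diag = [3, 9, 9] → torsion [3, 9, 9]

Answer: M ≅ ℤ^1 ⊕ ℤ/3 ⊕ ℤ/9 ⊕ ℤ/9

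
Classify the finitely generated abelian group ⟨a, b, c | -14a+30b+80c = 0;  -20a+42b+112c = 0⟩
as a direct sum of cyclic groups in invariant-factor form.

rank_ℚ(R)=2; free=3−2=1
SNF(R) diag = [2, 2] → torsion [2, 2]

Answer: M ≅ ℤ^1 ⊕ ℤ/2 ⊕ ℤ/2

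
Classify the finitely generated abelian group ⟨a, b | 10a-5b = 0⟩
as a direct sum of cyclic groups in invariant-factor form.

rank_ℚ(R)=1; free=2−1=1
SNF(R) diag = [5] → torsion [5]

Answer: M ≅ ℤ^1 ⊕ ℤ/5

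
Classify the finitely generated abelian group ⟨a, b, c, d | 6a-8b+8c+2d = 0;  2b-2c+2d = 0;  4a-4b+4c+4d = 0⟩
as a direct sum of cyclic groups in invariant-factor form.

rank_ℚ(R)=3; free=4−3=1
SNF(R) diag = [2, 2, 4] → torsion [2, 2, 4]

Answer: M ≅ ℤ^1 ⊕ ℤ/2 ⊕ ℤ/2 ⊕ ℤ/4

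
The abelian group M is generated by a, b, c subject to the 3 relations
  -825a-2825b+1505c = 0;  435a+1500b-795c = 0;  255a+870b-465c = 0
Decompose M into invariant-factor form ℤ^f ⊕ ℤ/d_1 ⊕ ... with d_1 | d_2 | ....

rank_ℚ(R)=3; free=3−3=0
SNF(R) diag = [5, 15, 30] → torsion [5, 15, 30]

Answer: M ≅ ℤ/5 ⊕ ℤ/15 ⊕ ℤ/30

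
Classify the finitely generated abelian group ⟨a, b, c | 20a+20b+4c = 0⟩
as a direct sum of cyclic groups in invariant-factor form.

rank_ℚ(R)=1; free=3−1=2
SNF(R) diag = [4] → torsion [4]

Answer: M ≅ ℤ^2 ⊕ ℤ/4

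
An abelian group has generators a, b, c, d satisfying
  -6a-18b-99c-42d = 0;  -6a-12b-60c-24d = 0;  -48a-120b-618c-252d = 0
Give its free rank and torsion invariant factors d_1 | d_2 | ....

Answer: M ≅ ℤ^1 ⊕ ℤ/3 ⊕ ℤ/6 ⊕ ℤ/12

Derivation:
rank_ℚ(R)=3; free=4−3=1
SNF(R) diag = [3, 6, 12] → torsion [3, 6, 12]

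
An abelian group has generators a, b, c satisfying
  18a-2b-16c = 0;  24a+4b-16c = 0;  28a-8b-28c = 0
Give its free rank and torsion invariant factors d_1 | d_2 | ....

rank_ℚ(R)=3; free=3−3=0
SNF(R) diag = [2, 4, 12] → torsion [2, 4, 12]

Answer: M ≅ ℤ/2 ⊕ ℤ/4 ⊕ ℤ/12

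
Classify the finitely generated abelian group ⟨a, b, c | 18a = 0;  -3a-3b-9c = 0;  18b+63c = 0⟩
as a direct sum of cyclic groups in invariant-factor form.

rank_ℚ(R)=3; free=3−3=0
SNF(R) diag = [3, 9, 18] → torsion [3, 9, 18]

Answer: M ≅ ℤ/3 ⊕ ℤ/9 ⊕ ℤ/18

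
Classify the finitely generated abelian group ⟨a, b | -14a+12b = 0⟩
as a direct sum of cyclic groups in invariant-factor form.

rank_ℚ(R)=1; free=2−1=1
SNF(R) diag = [2] → torsion [2]

Answer: M ≅ ℤ^1 ⊕ ℤ/2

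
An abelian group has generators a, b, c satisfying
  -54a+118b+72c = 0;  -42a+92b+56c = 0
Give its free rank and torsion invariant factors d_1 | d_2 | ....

Answer: M ≅ ℤ^1 ⊕ ℤ/2 ⊕ ℤ/2

Derivation:
rank_ℚ(R)=2; free=3−2=1
SNF(R) diag = [2, 2] → torsion [2, 2]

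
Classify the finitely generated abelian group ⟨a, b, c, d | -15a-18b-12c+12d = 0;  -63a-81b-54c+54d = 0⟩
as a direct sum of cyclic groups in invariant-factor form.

Answer: M ≅ ℤ^2 ⊕ ℤ/3 ⊕ ℤ/9

Derivation:
rank_ℚ(R)=2; free=4−2=2
SNF(R) diag = [3, 9] → torsion [3, 9]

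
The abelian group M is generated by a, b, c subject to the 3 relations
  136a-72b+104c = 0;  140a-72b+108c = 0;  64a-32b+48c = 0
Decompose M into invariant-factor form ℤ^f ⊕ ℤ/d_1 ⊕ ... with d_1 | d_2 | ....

rank_ℚ(R)=3; free=3−3=0
SNF(R) diag = [4, 8, 16] → torsion [4, 8, 16]

Answer: M ≅ ℤ/4 ⊕ ℤ/8 ⊕ ℤ/16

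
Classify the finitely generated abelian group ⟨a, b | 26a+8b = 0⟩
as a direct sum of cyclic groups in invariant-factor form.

Answer: M ≅ ℤ^1 ⊕ ℤ/2

Derivation:
rank_ℚ(R)=1; free=2−1=1
SNF(R) diag = [2] → torsion [2]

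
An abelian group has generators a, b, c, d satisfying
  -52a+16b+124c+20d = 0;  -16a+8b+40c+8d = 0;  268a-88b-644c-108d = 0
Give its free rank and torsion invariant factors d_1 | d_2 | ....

Answer: M ≅ ℤ^1 ⊕ ℤ/4 ⊕ ℤ/8 ⊕ ℤ/8

Derivation:
rank_ℚ(R)=3; free=4−3=1
SNF(R) diag = [4, 8, 8] → torsion [4, 8, 8]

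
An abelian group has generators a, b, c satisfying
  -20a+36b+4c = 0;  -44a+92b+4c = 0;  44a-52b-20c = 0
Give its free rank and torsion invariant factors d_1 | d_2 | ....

Answer: M ≅ ℤ/4 ⊕ ℤ/8 ⊕ ℤ/8

Derivation:
rank_ℚ(R)=3; free=3−3=0
SNF(R) diag = [4, 8, 8] → torsion [4, 8, 8]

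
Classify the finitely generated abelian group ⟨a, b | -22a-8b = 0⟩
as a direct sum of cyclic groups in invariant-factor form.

rank_ℚ(R)=1; free=2−1=1
SNF(R) diag = [2] → torsion [2]

Answer: M ≅ ℤ^1 ⊕ ℤ/2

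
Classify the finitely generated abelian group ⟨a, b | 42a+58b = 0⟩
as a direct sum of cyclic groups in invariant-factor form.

rank_ℚ(R)=1; free=2−1=1
SNF(R) diag = [2] → torsion [2]

Answer: M ≅ ℤ^1 ⊕ ℤ/2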